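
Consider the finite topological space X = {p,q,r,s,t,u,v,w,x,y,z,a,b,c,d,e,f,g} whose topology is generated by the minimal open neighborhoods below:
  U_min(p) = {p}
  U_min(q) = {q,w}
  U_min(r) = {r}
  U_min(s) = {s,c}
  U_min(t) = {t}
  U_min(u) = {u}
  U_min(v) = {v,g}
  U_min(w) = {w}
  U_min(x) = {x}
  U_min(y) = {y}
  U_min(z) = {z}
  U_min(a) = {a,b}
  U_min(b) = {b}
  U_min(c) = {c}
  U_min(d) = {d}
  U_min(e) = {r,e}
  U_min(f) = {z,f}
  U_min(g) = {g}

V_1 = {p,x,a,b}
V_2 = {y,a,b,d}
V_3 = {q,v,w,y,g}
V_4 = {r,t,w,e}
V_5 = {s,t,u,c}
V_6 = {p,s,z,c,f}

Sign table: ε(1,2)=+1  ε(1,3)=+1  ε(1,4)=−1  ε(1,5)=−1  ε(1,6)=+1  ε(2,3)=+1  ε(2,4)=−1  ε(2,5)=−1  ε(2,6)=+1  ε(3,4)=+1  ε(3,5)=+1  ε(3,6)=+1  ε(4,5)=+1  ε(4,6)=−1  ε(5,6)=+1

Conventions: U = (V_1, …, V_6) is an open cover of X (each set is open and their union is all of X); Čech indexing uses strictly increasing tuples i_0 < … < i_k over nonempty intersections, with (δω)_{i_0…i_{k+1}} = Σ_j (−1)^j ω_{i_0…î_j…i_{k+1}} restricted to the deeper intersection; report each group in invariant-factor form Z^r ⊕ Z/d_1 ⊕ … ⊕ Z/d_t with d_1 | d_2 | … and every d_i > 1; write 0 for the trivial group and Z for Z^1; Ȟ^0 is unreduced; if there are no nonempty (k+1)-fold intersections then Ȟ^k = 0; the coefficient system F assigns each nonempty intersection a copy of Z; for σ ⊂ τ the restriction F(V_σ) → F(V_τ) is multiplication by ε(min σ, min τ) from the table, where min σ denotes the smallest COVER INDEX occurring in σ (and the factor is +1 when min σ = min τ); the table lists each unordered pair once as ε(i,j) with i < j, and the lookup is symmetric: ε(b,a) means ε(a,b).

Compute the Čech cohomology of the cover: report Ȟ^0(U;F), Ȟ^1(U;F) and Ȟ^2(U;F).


cover nerve:
  V12={a,b} V16={p} V23={y} V34={w} V45={t} V56={s,c}
C dims 6,6; δ0: rk 5, SNF 1^5
Ȟ^0: (6−5)−0=1 ⇒ Z
Ȟ^1: (6−0)−5=1 ⇒ Z
Ȟ^2: (0−0)−0=0 ⇒ 0

Ȟ^0 ≅ Z, Ȟ^1 ≅ Z, Ȟ^2 ≅ 0


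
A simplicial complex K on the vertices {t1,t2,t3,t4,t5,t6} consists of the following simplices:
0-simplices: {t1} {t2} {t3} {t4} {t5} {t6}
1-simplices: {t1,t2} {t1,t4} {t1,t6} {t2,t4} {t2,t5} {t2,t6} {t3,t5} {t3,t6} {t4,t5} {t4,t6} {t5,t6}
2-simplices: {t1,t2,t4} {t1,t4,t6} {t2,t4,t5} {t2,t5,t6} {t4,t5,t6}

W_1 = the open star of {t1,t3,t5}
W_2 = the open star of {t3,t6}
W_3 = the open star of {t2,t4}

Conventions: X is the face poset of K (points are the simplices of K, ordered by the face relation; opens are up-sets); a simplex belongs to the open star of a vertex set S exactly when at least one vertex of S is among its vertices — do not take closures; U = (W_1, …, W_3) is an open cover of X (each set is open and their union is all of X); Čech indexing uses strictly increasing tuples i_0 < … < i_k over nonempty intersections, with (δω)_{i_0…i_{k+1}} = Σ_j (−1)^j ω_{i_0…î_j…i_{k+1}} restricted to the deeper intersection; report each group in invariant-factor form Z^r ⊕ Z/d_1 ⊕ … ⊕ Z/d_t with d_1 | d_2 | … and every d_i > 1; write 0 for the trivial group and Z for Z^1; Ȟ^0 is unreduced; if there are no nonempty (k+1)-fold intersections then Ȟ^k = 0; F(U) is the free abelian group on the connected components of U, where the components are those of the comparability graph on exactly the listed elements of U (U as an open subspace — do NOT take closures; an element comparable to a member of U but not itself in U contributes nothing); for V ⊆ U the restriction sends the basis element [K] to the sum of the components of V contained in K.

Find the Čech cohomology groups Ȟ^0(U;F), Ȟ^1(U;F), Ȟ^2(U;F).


Ȟ^0 = Z; Ȟ^1 = Z; Ȟ^2 = 0

nerve simplices:
  W1={{t1},{t3},{t5},{t1,t2},{t1,t4},{t1,t6},{t2,t5},{t3,t5},{t3,t6},{t4,t5},{t5,t6},{t1,t2,t4},{t1,t4,t6},{t2,t4,t5},{t2,t5,t6},{t4,t5,t6}} W2={{t3},{t6},{t1,t6},{t2,t6},{t3,t5},{t3,t6},{t4,t6},{t5,t6},{t1,t4,t6},{t2,t5,t6},{t4,t5,t6}} W3={{t2},{t4},{t1,t2},{t1,t4},{t2,t4},{t2,t5},{t2,t6},{t4,t5},{t4,t6},{t1,t2,t4},{t1,t4,t6},{t2,t4,t5},{t2,t5,t6},{t4,t5,t6}}
  W12={{t3},{t1,t6},{t3,t5},{t3,t6},{t5,t6},{t1,t4,t6},{t2,t5,t6},{t4,t5,t6}} W13={{t1,t2},{t1,t4},{t2,t5},{t4,t5},{t1,t2,t4},{t1,t4,t6},{t2,t4,t5},{t2,t5,t6},{t4,t5,t6}} W23={{t2,t6},{t4,t6},{t1,t4,t6},{t2,t5,t6},{t4,t5,t6}}
  W123={{t1,t4,t6},{t2,t5,t6},{t4,t5,t6}}
components per intersection:
  W1: {{t1},{t1,t2},{t1,t4},{t1,t6},{t1,t2,t4},{t1,t4,t6}} {{t3},{t5},{t2,t5},{t3,t5},{t3,t6},{t4,t5},{t5,t6},{t2,t4,t5},{t2,t5,t6},{t4,t5,t6}}
  W2: {{t3},{t6},{t1,t6},{t2,t6},{t3,t5},{t3,t6},{t4,t6},{t5,t6},{t1,t4,t6},{t2,t5,t6},{t4,t5,t6}}
  W3: {{t2},{t4},{t1,t2},{t1,t4},{t2,t4},{t2,t5},{t2,t6},{t4,t5},{t4,t6},{t1,t2,t4},{t1,t4,t6},{t2,t4,t5},{t2,t5,t6},{t4,t5,t6}}
  W12: {{t3},{t3,t5},{t3,t6}} {{t1,t6},{t1,t4,t6}} {{t5,t6},{t2,t5,t6},{t4,t5,t6}}
  W13: {{t1,t2},{t1,t4},{t1,t2,t4},{t1,t4,t6}} {{t2,t5},{t4,t5},{t2,t4,t5},{t2,t5,t6},{t4,t5,t6}}
  W23: {{t2,t6},{t2,t5,t6}} {{t4,t6},{t1,t4,t6},{t4,t5,t6}}
  W123: {{t1,t4,t6}} {{t2,t5,t6}} {{t4,t5,t6}}
C dims 4,7,3; δ0: rk 3, SNF 1^3; δ1: rk 3, SNF 1^3
degree 0: 4−3−0 = 1 → Ȟ^0 ≅ Z
degree 1: 7−3−3 = 1 → Ȟ^1 ≅ Z
degree 2: 3−0−3 = 0 → Ȟ^2 ≅ 0


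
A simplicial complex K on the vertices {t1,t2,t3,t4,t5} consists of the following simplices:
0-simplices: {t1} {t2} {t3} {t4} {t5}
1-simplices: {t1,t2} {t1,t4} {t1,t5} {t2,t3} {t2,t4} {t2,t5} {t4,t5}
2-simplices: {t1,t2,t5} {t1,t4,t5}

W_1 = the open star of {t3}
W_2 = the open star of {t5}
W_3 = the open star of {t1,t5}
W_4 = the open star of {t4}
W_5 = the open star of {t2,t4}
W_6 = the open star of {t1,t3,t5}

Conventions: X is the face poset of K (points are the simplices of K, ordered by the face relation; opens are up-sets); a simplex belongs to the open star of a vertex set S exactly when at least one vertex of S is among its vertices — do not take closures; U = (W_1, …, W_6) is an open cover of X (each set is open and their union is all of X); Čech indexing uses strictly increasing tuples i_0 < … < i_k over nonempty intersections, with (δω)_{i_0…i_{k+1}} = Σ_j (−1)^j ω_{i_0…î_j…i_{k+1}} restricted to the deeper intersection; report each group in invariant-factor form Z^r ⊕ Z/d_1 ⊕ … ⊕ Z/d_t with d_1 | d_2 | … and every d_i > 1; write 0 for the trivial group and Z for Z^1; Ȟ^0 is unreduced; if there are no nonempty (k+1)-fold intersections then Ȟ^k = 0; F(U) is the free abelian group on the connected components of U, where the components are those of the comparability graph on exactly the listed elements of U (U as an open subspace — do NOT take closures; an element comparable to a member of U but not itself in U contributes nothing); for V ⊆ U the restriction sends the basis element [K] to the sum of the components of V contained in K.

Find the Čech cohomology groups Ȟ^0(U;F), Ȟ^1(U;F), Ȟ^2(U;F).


nerve simplices:
  W1={{t3},{t2,t3}} W2={{t5},{t1,t5},{t2,t5},{t4,t5},{t1,t2,t5},{t1,t4,t5}} W3={{t1},{t5},{t1,t2},{t1,t4},{t1,t5},{t2,t5},{t4,t5},{t1,t2,t5},{t1,t4,t5}} W4={{t4},{t1,t4},{t2,t4},{t4,t5},{t1,t4,t5}} W5={{t2},{t4},{t1,t2},{t1,t4},{t2,t3},{t2,t4},{t2,t5},{t4,t5},{t1,t2,t5},{t1,t4,t5}} W6={{t1},{t3},{t5},{t1,t2},{t1,t4},{t1,t5},{t2,t3},{t2,t5},{t4,t5},{t1,t2,t5},{t1,t4,t5}}
  W15={{t2,t3}} W16={{t3},{t2,t3}} W23={{t5},{t1,t5},{t2,t5},{t4,t5},{t1,t2,t5},{t1,t4,t5}} W24={{t4,t5},{t1,t4,t5}} W25={{t2,t5},{t4,t5},{t1,t2,t5},{t1,t4,t5}} W26={{t5},{t1,t5},{t2,t5},{t4,t5},{t1,t2,t5},{t1,t4,t5}} W34={{t1,t4},{t4,t5},{t1,t4,t5}} W35={{t1,t2},{t1,t4},{t2,t5},{t4,t5},{t1,t2,t5},{t1,t4,t5}} W36={{t1},{t5},{t1,t2},{t1,t4},{t1,t5},{t2,t5},{t4,t5},{t1,t2,t5},{t1,t4,t5}} W45={{t4},{t1,t4},{t2,t4},{t4,t5},{t1,t4,t5}} W46={{t1,t4},{t4,t5},{t1,t4,t5}} W56={{t1,t2},{t1,t4},{t2,t3},{t2,t5},{t4,t5},{t1,t2,t5},{t1,t4,t5}}
  W156={{t2,t3}} W234={{t4,t5},{t1,t4,t5}} W235={{t2,t5},{t4,t5},{t1,t2,t5},{t1,t4,t5}} W236={{t5},{t1,t5},{t2,t5},{t4,t5},{t1,t2,t5},{t1,t4,t5}} W245={{t4,t5},{t1,t4,t5}} W246={{t4,t5},{t1,t4,t5}} W256={{t2,t5},{t4,t5},{t1,t2,t5},{t1,t4,t5}} W345={{t1,t4},{t4,t5},{t1,t4,t5}} W346={{t1,t4},{t4,t5},{t1,t4,t5}} W356={{t1,t2},{t1,t4},{t2,t5},{t4,t5},{t1,t2,t5},{t1,t4,t5}} W456={{t1,t4},{t4,t5},{t1,t4,t5}}
  W2345={{t4,t5},{t1,t4,t5}} W2346={{t4,t5},{t1,t4,t5}} W2356={{t2,t5},{t4,t5},{t1,t2,t5},{t1,t4,t5}} W2456={{t4,t5},{t1,t4,t5}} W3456={{t1,t4},{t4,t5},{t1,t4,t5}}
  W23456={{t4,t5},{t1,t4,t5}}
components per intersection:
  W1: {{t3},{t2,t3}}
  W2: {{t5},{t1,t5},{t2,t5},{t4,t5},{t1,t2,t5},{t1,t4,t5}}
  W3: {{t1},{t5},{t1,t2},{t1,t4},{t1,t5},{t2,t5},{t4,t5},{t1,t2,t5},{t1,t4,t5}}
  W4: {{t4},{t1,t4},{t2,t4},{t4,t5},{t1,t4,t5}}
  W5: {{t2},{t4},{t1,t2},{t1,t4},{t2,t3},{t2,t4},{t2,t5},{t4,t5},{t1,t2,t5},{t1,t4,t5}}
  W6: {{t1},{t5},{t1,t2},{t1,t4},{t1,t5},{t2,t5},{t4,t5},{t1,t2,t5},{t1,t4,t5}} {{t3},{t2,t3}}
  W15: {{t2,t3}}
  W16: {{t3},{t2,t3}}
  W23: {{t5},{t1,t5},{t2,t5},{t4,t5},{t1,t2,t5},{t1,t4,t5}}
  W24: {{t4,t5},{t1,t4,t5}}
  W25: {{t2,t5},{t1,t2,t5}} {{t4,t5},{t1,t4,t5}}
  W26: {{t5},{t1,t5},{t2,t5},{t4,t5},{t1,t2,t5},{t1,t4,t5}}
  W34: {{t1,t4},{t4,t5},{t1,t4,t5}}
  W35: {{t1,t2},{t2,t5},{t1,t2,t5}} {{t1,t4},{t4,t5},{t1,t4,t5}}
  W36: {{t1},{t5},{t1,t2},{t1,t4},{t1,t5},{t2,t5},{t4,t5},{t1,t2,t5},{t1,t4,t5}}
  W45: {{t4},{t1,t4},{t2,t4},{t4,t5},{t1,t4,t5}}
  W46: {{t1,t4},{t4,t5},{t1,t4,t5}}
  W56: {{t1,t2},{t2,t5},{t1,t2,t5}} {{t1,t4},{t4,t5},{t1,t4,t5}} {{t2,t3}}
  W156: {{t2,t3}}
  W234: {{t4,t5},{t1,t4,t5}}
  W235: {{t2,t5},{t1,t2,t5}} {{t4,t5},{t1,t4,t5}}
  W236: {{t5},{t1,t5},{t2,t5},{t4,t5},{t1,t2,t5},{t1,t4,t5}}
  W245: {{t4,t5},{t1,t4,t5}}
  W246: {{t4,t5},{t1,t4,t5}}
  W256: {{t2,t5},{t1,t2,t5}} {{t4,t5},{t1,t4,t5}}
  W345: {{t1,t4},{t4,t5},{t1,t4,t5}}
  W346: {{t1,t4},{t4,t5},{t1,t4,t5}}
  W356: {{t1,t2},{t2,t5},{t1,t2,t5}} {{t1,t4},{t4,t5},{t1,t4,t5}}
  W456: {{t1,t4},{t4,t5},{t1,t4,t5}}
  W2345: {{t4,t5},{t1,t4,t5}}
  W2346: {{t4,t5},{t1,t4,t5}}
  W2356: {{t2,t5},{t1,t2,t5}} {{t4,t5},{t1,t4,t5}}
  W2456: {{t4,t5},{t1,t4,t5}}
  W3456: {{t1,t4},{t4,t5},{t1,t4,t5}}
  W23456: {{t4,t5},{t1,t4,t5}}
C dims 7,16,14,6; δ0: rk 6, SNF 1^6; δ1: rk 9, SNF 1^9; δ2: rk 5, SNF 1^5
degree 0: 7−6−0 = 1 → Ȟ^0 ≅ Z
degree 1: 16−9−6 = 1 → Ȟ^1 ≅ Z
degree 2: 14−5−9 = 0 → Ȟ^2 ≅ 0

Ȟ^0(U;F) ≅ Z,  Ȟ^1(U;F) ≅ Z,  Ȟ^2(U;F) ≅ 0


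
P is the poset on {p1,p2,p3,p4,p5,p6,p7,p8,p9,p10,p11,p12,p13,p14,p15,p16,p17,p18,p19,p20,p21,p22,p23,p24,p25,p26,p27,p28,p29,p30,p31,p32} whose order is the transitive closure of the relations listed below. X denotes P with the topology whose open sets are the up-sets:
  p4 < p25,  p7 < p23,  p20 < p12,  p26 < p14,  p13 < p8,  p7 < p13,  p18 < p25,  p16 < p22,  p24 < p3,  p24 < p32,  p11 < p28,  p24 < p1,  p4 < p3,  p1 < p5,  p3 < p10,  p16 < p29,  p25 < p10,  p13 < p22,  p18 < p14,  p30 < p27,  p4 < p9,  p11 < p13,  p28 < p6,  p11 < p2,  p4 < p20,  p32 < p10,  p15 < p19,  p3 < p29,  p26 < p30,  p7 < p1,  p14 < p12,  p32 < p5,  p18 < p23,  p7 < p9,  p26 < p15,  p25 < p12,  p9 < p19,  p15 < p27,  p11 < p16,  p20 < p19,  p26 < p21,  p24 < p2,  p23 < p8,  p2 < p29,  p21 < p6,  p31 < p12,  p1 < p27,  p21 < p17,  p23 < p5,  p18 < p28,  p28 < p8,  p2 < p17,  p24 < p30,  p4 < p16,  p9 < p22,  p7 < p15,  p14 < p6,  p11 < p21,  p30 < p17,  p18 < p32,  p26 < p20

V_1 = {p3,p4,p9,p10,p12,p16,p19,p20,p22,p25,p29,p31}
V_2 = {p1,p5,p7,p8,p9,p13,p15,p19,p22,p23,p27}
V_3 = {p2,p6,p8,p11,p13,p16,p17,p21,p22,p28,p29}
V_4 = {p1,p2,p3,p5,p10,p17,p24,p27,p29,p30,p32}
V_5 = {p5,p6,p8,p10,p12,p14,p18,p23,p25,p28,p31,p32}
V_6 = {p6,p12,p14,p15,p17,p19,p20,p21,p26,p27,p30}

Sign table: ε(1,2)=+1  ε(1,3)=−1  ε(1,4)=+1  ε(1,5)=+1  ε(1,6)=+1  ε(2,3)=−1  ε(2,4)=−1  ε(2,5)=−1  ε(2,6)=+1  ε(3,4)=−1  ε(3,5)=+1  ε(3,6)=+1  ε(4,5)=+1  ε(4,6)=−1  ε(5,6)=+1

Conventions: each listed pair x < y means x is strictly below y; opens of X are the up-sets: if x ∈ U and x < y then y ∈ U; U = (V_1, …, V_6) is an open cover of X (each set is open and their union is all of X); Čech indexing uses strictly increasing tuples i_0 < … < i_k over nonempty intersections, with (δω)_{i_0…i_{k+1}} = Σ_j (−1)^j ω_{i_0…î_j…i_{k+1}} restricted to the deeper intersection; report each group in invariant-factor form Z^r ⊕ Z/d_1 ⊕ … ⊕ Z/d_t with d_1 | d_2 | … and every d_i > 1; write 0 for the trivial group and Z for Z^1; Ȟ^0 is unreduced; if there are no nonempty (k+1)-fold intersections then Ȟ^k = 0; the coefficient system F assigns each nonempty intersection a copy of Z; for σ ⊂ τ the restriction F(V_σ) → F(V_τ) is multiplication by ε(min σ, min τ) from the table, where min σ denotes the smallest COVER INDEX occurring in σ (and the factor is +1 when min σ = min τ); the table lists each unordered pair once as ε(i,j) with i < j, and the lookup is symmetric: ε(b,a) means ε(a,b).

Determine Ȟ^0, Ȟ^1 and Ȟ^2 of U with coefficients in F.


Ȟ^0 ≅ 0, Ȟ^1 ≅ Z/2, Ȟ^2 ≅ Z

cover nerve:
  V12={p9,p19,p22} V13={p16,p22,p29} V14={p3,p10,p29} V15={p10,p12,p25,p31} V16={p12,p19,p20} V23={p8,p13,p22} V24={p1,p5,p27} V25={p5,p8,p23} V26={p15,p19,p27} V34={p2,p17,p29} V35={p6,p8,p28} V36={p6,p17,p21} V45={p5,p10,p32} V46={p17,p27,p30} V56={p6,p12,p14}
  V123={p22} V126={p19} V134={p29} V145={p10} V156={p12} V235={p8} V245={p5} V246={p27} V346={p17} V356={p6}
C dims 6,15,10; δ0: rk 6, SNF 1^5·2; δ1: rk 9, SNF 1^9
Ȟ^0: (6−6)−0=0 ⇒ 0
Ȟ^1: (15−9)−6=0 plus torsion [2] ⇒ Z/2
Ȟ^2: (10−0)−9=1 ⇒ Z


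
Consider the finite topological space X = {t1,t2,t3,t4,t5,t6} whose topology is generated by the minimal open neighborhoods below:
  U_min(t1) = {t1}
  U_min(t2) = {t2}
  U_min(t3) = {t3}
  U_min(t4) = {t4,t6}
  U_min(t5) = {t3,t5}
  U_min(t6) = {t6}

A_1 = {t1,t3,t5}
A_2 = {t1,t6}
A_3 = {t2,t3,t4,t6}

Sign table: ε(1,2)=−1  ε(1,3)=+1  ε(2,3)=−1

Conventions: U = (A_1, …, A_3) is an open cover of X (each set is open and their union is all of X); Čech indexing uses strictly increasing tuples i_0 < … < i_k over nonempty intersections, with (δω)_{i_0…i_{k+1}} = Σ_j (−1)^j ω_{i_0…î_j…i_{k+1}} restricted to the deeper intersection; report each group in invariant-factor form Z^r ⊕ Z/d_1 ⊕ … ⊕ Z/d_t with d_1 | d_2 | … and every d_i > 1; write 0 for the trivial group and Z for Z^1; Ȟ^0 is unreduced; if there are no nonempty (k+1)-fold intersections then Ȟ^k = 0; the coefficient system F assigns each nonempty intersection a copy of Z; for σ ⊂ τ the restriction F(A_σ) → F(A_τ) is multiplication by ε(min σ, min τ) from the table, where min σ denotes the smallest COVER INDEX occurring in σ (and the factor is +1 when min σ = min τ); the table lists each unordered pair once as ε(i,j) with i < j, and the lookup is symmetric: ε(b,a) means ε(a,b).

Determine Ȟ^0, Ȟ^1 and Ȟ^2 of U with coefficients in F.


nonempty overlaps:
  A12={t1} A13={t3} A23={t6}
C dims 3,3; δ0: rk 2, SNF 1^2
degree 0: 3−2−0 = 1 → Ȟ^0 ≅ Z
degree 1: 3−0−2 = 1 → Ȟ^1 ≅ Z
degree 2: 0−0−0 = 0 → Ȟ^2 ≅ 0

Ȟ^0 ≅ Z, Ȟ^1 ≅ Z, Ȟ^2 ≅ 0


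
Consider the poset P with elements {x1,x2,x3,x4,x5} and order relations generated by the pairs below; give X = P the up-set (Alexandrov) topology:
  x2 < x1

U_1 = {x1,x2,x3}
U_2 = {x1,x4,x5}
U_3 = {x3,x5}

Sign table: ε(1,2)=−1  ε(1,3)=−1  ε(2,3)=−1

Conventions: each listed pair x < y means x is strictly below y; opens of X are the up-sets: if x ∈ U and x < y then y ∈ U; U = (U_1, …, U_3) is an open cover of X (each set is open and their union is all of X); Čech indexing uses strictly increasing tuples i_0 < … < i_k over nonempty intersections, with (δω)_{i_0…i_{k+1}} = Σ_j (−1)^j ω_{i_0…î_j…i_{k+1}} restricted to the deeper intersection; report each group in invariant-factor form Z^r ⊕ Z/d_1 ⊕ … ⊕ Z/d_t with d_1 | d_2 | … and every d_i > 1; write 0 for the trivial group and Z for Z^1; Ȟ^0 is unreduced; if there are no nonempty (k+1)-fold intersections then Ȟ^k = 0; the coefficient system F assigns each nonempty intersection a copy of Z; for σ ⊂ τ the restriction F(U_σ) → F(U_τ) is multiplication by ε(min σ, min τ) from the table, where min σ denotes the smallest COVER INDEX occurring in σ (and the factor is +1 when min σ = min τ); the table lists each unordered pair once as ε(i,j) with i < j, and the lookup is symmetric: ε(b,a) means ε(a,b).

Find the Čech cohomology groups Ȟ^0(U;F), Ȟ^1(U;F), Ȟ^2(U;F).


Ȟ^0 = 0, Ȟ^1 = Z/2 and Ȟ^2 = 0

nerve of the cover:
  U12={x1} U13={x3} U23={x5}
C dims 3,3; δ0: rk 3, SNF 1^2·2
Ȟ^0 = (3 − 3) − 0 = 0, so Ȟ^0 ≅ 0
Ȟ^1 = (3 − 0) − 3 = 0 plus torsion [2], so Ȟ^1 ≅ Z/2
Ȟ^2 = (0 − 0) − 0 = 0, so Ȟ^2 ≅ 0


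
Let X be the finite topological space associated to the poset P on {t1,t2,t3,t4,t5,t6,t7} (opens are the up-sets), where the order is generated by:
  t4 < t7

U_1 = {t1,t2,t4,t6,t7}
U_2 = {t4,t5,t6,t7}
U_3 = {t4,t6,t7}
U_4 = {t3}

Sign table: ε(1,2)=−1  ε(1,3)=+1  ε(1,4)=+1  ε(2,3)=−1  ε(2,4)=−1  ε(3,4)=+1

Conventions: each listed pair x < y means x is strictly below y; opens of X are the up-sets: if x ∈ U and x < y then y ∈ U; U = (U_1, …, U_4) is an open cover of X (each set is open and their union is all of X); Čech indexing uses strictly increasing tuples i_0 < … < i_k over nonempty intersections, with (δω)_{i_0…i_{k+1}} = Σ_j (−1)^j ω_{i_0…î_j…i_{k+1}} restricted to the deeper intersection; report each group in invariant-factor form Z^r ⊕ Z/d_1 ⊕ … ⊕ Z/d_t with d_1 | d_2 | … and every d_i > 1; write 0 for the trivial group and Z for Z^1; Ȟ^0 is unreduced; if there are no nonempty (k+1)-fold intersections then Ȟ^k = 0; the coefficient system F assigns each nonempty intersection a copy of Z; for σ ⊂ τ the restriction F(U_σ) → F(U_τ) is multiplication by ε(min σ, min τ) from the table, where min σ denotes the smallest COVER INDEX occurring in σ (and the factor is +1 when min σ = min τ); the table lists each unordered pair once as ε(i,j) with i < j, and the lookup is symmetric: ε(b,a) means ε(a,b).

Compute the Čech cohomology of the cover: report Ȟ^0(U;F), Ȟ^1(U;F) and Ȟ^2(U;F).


cover nerve:
  U12={t4,t6,t7} U13={t4,t6,t7} U23={t4,t6,t7}
  U123={t4,t6,t7}
C dims 4,3,1; δ0: rk 2, SNF 1^2; δ1: rk 1, SNF 1^1
Ȟ^0: (4−2)−0=2 ⇒ Z^2
Ȟ^1: (3−1)−2=0 ⇒ 0
Ȟ^2: (1−0)−1=0 ⇒ 0

Ȟ^0 = Z^2,  Ȟ^1 = 0,  Ȟ^2 = 0


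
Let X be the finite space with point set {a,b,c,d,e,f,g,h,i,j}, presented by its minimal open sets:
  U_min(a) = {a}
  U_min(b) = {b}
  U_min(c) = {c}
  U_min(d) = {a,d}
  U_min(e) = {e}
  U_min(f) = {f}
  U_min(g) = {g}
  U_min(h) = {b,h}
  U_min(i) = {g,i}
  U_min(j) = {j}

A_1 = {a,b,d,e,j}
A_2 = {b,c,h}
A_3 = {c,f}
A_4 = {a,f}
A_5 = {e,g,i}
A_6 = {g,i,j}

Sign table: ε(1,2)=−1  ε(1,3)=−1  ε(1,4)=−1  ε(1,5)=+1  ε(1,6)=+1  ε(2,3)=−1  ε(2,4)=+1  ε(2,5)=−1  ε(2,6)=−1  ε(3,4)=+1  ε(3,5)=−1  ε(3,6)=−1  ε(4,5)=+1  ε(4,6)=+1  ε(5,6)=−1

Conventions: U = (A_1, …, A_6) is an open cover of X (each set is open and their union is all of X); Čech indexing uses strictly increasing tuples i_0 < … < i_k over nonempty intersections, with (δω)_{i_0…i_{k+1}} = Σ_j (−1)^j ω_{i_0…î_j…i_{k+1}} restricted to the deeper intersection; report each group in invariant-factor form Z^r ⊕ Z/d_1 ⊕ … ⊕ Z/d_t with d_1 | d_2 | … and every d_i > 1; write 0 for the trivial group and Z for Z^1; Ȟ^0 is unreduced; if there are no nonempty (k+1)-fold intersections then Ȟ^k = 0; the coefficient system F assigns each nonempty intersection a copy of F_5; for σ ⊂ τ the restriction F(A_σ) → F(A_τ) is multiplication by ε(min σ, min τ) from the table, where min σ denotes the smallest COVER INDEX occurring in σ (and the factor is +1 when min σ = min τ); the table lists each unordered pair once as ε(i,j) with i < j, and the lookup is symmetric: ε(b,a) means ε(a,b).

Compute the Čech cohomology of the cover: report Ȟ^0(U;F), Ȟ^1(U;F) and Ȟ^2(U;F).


cover nerve:
  A12={b} A14={a} A15={e} A16={j} A23={c} A34={f} A56={g,i}
C dims 6,7; δ0: rk_F5 6
Ȟ^0: (6−6)−0=0 ⇒ 0
Ȟ^1: (7−0)−6=1 ⇒ Z/5
Ȟ^2: (0−0)−0=0 ⇒ 0

Ȟ^0(U;F) ≅ 0,  Ȟ^1(U;F) ≅ Z/5,  Ȟ^2(U;F) ≅ 0


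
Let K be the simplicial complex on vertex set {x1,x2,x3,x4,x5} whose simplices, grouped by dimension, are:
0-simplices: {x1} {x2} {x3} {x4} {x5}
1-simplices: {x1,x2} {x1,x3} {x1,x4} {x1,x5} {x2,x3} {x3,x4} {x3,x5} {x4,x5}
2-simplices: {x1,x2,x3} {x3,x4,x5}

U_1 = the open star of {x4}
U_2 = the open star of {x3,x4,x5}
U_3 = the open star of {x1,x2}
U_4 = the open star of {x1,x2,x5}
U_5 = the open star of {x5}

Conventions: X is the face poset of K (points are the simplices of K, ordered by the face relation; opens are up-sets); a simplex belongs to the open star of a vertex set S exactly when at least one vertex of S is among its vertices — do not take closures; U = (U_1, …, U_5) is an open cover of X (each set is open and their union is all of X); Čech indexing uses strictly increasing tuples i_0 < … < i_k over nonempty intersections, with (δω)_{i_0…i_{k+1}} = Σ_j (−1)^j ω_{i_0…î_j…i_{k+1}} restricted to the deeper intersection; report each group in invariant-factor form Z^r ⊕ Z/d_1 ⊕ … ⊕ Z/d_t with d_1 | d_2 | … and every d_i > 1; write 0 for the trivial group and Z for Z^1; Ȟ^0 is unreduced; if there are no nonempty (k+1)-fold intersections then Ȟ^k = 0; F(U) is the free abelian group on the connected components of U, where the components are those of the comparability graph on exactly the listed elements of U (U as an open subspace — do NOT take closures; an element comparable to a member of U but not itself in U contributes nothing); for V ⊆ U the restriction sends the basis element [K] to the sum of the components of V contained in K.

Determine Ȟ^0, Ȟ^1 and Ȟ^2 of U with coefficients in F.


Ȟ^0 = Z; Ȟ^1 = Z^2; Ȟ^2 = 0

cover nerve:
  U1={{x4},{x1,x4},{x3,x4},{x4,x5},{x3,x4,x5}} U2={{x3},{x4},{x5},{x1,x3},{x1,x4},{x1,x5},{x2,x3},{x3,x4},{x3,x5},{x4,x5},{x1,x2,x3},{x3,x4,x5}} U3={{x1},{x2},{x1,x2},{x1,x3},{x1,x4},{x1,x5},{x2,x3},{x1,x2,x3}} U4={{x1},{x2},{x5},{x1,x2},{x1,x3},{x1,x4},{x1,x5},{x2,x3},{x3,x5},{x4,x5},{x1,x2,x3},{x3,x4,x5}} U5={{x5},{x1,x5},{x3,x5},{x4,x5},{x3,x4,x5}}
  U12={{x4},{x1,x4},{x3,x4},{x4,x5},{x3,x4,x5}} U13={{x1,x4}} U14={{x1,x4},{x4,x5},{x3,x4,x5}} U15={{x4,x5},{x3,x4,x5}} U23={{x1,x3},{x1,x4},{x1,x5},{x2,x3},{x1,x2,x3}} U24={{x5},{x1,x3},{x1,x4},{x1,x5},{x2,x3},{x3,x5},{x4,x5},{x1,x2,x3},{x3,x4,x5}} U25={{x5},{x1,x5},{x3,x5},{x4,x5},{x3,x4,x5}} U34={{x1},{x2},{x1,x2},{x1,x3},{x1,x4},{x1,x5},{x2,x3},{x1,x2,x3}} U35={{x1,x5}} U45={{x5},{x1,x5},{x3,x5},{x4,x5},{x3,x4,x5}}
  U123={{x1,x4}} U124={{x1,x4},{x4,x5},{x3,x4,x5}} U125={{x4,x5},{x3,x4,x5}} U134={{x1,x4}} U145={{x4,x5},{x3,x4,x5}} U234={{x1,x3},{x1,x4},{x1,x5},{x2,x3},{x1,x2,x3}} U235={{x1,x5}} U245={{x5},{x1,x5},{x3,x5},{x4,x5},{x3,x4,x5}} U345={{x1,x5}}
  U1234={{x1,x4}} U1245={{x4,x5},{x3,x4,x5}} U2345={{x1,x5}}
components per intersection:
  U1: {{x4},{x1,x4},{x3,x4},{x4,x5},{x3,x4,x5}}
  U2: {{x3},{x4},{x5},{x1,x3},{x1,x4},{x1,x5},{x2,x3},{x3,x4},{x3,x5},{x4,x5},{x1,x2,x3},{x3,x4,x5}}
  U3: {{x1},{x2},{x1,x2},{x1,x3},{x1,x4},{x1,x5},{x2,x3},{x1,x2,x3}}
  U4: {{x1},{x2},{x5},{x1,x2},{x1,x3},{x1,x4},{x1,x5},{x2,x3},{x3,x5},{x4,x5},{x1,x2,x3},{x3,x4,x5}}
  U5: {{x5},{x1,x5},{x3,x5},{x4,x5},{x3,x4,x5}}
  U12: {{x4},{x1,x4},{x3,x4},{x4,x5},{x3,x4,x5}}
  U13: {{x1,x4}}
  U14: {{x1,x4}} {{x4,x5},{x3,x4,x5}}
  U15: {{x4,x5},{x3,x4,x5}}
  U23: {{x1,x3},{x2,x3},{x1,x2,x3}} {{x1,x4}} {{x1,x5}}
  U24: {{x5},{x1,x5},{x3,x5},{x4,x5},{x3,x4,x5}} {{x1,x3},{x2,x3},{x1,x2,x3}} {{x1,x4}}
  U25: {{x5},{x1,x5},{x3,x5},{x4,x5},{x3,x4,x5}}
  U34: {{x1},{x2},{x1,x2},{x1,x3},{x1,x4},{x1,x5},{x2,x3},{x1,x2,x3}}
  U35: {{x1,x5}}
  U45: {{x5},{x1,x5},{x3,x5},{x4,x5},{x3,x4,x5}}
  U123: {{x1,x4}}
  U124: {{x1,x4}} {{x4,x5},{x3,x4,x5}}
  U125: {{x4,x5},{x3,x4,x5}}
  U134: {{x1,x4}}
  U145: {{x4,x5},{x3,x4,x5}}
  U234: {{x1,x3},{x2,x3},{x1,x2,x3}} {{x1,x4}} {{x1,x5}}
  U235: {{x1,x5}}
  U245: {{x5},{x1,x5},{x3,x5},{x4,x5},{x3,x4,x5}}
  U345: {{x1,x5}}
  U1234: {{x1,x4}}
  U1245: {{x4,x5},{x3,x4,x5}}
  U2345: {{x1,x5}}
C dims 5,15,12,3; δ0: rk 4, SNF 1^4; δ1: rk 9, SNF 1^9; δ2: rk 3, SNF 1^3
Ȟ^0: (5−4)−0=1 ⇒ Z
Ȟ^1: (15−9)−4=2 ⇒ Z^2
Ȟ^2: (12−3)−9=0 ⇒ 0


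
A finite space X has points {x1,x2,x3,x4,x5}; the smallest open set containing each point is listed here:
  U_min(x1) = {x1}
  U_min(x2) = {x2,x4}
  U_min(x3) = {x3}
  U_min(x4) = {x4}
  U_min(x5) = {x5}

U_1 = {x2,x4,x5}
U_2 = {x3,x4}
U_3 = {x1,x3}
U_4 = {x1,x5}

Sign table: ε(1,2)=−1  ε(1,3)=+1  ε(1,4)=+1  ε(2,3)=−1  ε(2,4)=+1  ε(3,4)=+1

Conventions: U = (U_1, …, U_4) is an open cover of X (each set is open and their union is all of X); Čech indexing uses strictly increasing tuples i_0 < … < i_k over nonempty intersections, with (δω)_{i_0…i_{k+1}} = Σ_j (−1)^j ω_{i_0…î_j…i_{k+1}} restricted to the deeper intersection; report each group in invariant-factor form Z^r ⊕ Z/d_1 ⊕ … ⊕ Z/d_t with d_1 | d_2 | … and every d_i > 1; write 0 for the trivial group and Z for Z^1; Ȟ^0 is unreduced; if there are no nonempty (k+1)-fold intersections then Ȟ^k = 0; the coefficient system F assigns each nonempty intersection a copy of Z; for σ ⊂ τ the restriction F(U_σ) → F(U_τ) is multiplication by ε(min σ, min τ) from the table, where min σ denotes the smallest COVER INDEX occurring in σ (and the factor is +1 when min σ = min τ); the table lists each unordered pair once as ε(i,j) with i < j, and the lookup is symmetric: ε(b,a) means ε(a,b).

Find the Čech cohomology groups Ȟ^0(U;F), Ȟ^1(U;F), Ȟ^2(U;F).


nerve of the cover:
  U12={x4} U14={x5} U23={x3} U34={x1}
C dims 4,4; δ0: rk 3, SNF 1^3
Ȟ^0 = (4 − 3) − 0 = 1, so Ȟ^0 ≅ Z
Ȟ^1 = (4 − 0) − 3 = 1, so Ȟ^1 ≅ Z
Ȟ^2 = (0 − 0) − 0 = 0, so Ȟ^2 ≅ 0

Ȟ^0 ≅ Z; Ȟ^1 ≅ Z; Ȟ^2 ≅ 0


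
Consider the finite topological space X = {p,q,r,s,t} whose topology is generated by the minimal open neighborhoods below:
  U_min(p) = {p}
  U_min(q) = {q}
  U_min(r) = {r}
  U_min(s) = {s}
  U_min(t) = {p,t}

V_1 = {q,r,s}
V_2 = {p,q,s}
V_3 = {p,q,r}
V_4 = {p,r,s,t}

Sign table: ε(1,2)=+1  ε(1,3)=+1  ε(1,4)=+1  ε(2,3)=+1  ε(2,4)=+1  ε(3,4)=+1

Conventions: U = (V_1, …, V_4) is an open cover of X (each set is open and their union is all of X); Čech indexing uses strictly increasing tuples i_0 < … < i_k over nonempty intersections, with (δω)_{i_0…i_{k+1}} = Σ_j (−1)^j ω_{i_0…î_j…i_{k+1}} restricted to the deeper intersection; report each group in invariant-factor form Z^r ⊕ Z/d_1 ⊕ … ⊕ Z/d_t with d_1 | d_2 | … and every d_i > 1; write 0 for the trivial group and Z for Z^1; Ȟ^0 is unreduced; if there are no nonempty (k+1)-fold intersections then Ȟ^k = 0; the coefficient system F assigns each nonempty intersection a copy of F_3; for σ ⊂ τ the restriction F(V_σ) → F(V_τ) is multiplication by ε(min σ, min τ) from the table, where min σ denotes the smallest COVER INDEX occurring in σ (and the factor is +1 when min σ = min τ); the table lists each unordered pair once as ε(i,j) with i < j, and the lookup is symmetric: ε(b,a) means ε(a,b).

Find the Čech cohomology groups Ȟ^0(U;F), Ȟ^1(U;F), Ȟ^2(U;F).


nerve of the cover:
  V12={q,s} V13={q,r} V14={r,s} V23={p,q} V24={p,s} V34={p,r}
  V123={q} V124={s} V134={r} V234={p}
C dims 4,6,4; δ0: rk_F3 3; δ1: rk_F3 3
Ȟ^0 = (4 − 3) − 0 = 1, so Ȟ^0 ≅ Z/3
Ȟ^1 = (6 − 3) − 3 = 0, so Ȟ^1 ≅ 0
Ȟ^2 = (4 − 0) − 3 = 1, so Ȟ^2 ≅ Z/3

Ȟ^0(U;F) ≅ Z/3, Ȟ^1(U;F) ≅ 0, Ȟ^2(U;F) ≅ Z/3


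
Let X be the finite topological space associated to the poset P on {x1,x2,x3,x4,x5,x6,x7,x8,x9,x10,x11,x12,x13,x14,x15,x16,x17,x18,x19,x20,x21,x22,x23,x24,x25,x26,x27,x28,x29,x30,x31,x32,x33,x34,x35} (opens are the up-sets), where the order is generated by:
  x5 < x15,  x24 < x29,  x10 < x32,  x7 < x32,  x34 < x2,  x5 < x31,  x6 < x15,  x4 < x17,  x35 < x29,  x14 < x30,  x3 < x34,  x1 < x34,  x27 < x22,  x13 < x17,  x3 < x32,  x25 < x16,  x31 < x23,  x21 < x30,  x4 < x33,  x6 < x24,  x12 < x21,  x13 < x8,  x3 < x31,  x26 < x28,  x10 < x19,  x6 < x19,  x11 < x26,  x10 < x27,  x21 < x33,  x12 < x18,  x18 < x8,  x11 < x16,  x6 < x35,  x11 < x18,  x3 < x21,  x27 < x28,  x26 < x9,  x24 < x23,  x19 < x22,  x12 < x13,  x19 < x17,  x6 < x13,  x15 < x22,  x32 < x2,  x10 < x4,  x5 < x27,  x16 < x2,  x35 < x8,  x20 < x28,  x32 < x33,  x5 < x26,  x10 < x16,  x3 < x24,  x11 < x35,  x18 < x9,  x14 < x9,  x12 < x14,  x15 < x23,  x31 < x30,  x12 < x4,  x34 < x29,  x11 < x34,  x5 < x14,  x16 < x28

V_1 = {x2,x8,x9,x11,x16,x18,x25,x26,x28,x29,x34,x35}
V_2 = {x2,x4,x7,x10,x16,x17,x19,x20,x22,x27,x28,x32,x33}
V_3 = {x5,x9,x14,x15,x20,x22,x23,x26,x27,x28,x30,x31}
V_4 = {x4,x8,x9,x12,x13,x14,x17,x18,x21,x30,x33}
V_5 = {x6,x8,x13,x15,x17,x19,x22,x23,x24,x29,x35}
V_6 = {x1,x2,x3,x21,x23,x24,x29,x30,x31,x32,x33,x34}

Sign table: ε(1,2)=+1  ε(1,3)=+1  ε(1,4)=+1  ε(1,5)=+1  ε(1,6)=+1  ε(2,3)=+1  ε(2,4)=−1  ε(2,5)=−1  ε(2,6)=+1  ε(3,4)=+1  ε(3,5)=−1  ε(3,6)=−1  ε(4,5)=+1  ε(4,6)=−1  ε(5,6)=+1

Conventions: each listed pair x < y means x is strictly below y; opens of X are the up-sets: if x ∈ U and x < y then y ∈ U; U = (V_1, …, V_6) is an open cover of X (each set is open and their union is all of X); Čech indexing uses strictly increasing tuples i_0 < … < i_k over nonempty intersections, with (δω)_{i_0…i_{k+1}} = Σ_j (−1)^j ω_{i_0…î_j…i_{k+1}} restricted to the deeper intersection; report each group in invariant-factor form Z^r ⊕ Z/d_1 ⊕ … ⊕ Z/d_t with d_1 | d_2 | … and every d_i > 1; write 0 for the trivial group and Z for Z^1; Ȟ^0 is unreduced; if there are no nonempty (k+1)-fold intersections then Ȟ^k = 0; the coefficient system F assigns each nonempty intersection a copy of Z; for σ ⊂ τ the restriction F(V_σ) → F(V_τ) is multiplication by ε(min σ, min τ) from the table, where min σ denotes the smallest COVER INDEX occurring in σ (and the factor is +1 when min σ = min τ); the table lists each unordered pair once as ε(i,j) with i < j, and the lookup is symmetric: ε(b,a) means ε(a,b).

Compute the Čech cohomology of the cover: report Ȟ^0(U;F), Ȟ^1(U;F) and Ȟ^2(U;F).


Ȟ^0 ≅ 0; Ȟ^1 ≅ Z/2; Ȟ^2 ≅ Z

nerve of the cover:
  V12={x2,x16,x28} V13={x9,x26,x28} V14={x8,x9,x18} V15={x8,x29,x35} V16={x2,x29,x34} V23={x20,x22,x27,x28} V24={x4,x17,x33} V25={x17,x19,x22} V26={x2,x32,x33} V34={x9,x14,x30} V35={x15,x22,x23} V36={x23,x30,x31} V45={x8,x13,x17} V46={x21,x30,x33} V56={x23,x24,x29}
  V123={x28} V126={x2} V134={x9} V145={x8} V156={x29} V235={x22} V245={x17} V246={x33} V346={x30} V356={x23}
C dims 6,15,10; δ0: rk 6, SNF 1^5·2; δ1: rk 9, SNF 1^9
Ȟ^0 = (6 − 6) − 0 = 0, so Ȟ^0 ≅ 0
Ȟ^1 = (15 − 9) − 6 = 0 plus torsion [2], so Ȟ^1 ≅ Z/2
Ȟ^2 = (10 − 0) − 9 = 1, so Ȟ^2 ≅ Z


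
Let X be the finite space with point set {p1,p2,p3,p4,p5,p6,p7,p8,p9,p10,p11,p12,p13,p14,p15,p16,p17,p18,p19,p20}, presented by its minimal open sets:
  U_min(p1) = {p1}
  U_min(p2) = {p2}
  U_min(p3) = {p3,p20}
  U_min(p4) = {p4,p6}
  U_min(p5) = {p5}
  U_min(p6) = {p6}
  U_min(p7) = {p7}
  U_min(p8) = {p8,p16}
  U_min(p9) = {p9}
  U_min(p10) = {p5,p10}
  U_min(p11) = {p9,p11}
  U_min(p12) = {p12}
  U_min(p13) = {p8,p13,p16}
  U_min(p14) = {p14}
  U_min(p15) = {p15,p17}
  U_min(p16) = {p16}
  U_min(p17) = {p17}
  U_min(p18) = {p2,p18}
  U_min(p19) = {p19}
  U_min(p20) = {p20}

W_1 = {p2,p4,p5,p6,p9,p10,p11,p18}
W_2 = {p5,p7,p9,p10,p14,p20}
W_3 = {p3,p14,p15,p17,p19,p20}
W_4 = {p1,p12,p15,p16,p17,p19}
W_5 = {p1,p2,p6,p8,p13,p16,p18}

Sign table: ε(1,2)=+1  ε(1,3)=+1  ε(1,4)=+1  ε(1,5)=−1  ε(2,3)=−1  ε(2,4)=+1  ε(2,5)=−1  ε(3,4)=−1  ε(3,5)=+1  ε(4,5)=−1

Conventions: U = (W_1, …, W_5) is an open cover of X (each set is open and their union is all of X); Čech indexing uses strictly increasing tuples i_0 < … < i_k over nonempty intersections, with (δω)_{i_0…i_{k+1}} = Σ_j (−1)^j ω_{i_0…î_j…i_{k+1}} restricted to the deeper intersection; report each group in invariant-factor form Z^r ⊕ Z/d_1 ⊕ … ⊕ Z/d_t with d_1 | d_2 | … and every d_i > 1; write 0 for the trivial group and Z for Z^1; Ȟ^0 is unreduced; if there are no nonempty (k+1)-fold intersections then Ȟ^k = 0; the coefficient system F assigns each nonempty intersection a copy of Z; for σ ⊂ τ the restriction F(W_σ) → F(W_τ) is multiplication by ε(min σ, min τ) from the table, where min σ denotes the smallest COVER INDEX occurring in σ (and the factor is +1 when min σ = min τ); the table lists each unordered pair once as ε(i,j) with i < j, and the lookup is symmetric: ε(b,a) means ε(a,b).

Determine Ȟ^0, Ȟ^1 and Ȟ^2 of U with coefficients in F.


Ȟ^0 = Z,  Ȟ^1 = Z,  Ȟ^2 = 0

nonempty overlaps:
  W12={p5,p9,p10} W15={p2,p6,p18} W23={p14,p20} W34={p15,p17,p19} W45={p1,p16}
C dims 5,5; δ0: rk 4, SNF 1^4
degree 0: 5−4−0 = 1 → Ȟ^0 ≅ Z
degree 1: 5−0−4 = 1 → Ȟ^1 ≅ Z
degree 2: 0−0−0 = 0 → Ȟ^2 ≅ 0


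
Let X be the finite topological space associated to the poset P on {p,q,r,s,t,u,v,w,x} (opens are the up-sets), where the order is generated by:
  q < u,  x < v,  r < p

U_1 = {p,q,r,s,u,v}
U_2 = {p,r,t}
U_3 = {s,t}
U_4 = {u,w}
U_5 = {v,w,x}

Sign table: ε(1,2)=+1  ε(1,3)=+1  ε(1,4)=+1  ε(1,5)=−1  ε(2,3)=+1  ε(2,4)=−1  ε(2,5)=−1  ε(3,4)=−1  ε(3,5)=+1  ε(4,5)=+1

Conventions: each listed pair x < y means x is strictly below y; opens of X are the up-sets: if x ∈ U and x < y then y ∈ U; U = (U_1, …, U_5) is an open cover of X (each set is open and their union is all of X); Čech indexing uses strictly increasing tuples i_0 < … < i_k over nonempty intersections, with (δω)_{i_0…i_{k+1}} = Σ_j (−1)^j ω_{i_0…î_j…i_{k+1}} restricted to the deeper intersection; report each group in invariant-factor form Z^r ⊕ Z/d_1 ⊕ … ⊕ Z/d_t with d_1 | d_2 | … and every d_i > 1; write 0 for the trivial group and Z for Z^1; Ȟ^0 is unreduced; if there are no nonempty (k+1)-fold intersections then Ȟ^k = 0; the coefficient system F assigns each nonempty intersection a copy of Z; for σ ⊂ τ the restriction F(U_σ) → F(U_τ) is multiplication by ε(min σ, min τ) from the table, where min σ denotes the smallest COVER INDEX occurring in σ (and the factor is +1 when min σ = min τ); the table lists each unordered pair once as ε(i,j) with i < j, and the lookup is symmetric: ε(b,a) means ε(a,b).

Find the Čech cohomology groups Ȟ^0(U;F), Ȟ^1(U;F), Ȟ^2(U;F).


cover nerve:
  U12={p,r} U13={s} U14={u} U15={v} U23={t} U45={w}
C dims 5,6; δ0: rk 5, SNF 1^4·2
Ȟ^0: (5−5)−0=0 ⇒ 0
Ȟ^1: (6−0)−5=1 plus torsion [2] ⇒ Z ⊕ Z/2
Ȟ^2: (0−0)−0=0 ⇒ 0

Ȟ^0 ≅ 0, Ȟ^1 ≅ Z ⊕ Z/2 and Ȟ^2 ≅ 0


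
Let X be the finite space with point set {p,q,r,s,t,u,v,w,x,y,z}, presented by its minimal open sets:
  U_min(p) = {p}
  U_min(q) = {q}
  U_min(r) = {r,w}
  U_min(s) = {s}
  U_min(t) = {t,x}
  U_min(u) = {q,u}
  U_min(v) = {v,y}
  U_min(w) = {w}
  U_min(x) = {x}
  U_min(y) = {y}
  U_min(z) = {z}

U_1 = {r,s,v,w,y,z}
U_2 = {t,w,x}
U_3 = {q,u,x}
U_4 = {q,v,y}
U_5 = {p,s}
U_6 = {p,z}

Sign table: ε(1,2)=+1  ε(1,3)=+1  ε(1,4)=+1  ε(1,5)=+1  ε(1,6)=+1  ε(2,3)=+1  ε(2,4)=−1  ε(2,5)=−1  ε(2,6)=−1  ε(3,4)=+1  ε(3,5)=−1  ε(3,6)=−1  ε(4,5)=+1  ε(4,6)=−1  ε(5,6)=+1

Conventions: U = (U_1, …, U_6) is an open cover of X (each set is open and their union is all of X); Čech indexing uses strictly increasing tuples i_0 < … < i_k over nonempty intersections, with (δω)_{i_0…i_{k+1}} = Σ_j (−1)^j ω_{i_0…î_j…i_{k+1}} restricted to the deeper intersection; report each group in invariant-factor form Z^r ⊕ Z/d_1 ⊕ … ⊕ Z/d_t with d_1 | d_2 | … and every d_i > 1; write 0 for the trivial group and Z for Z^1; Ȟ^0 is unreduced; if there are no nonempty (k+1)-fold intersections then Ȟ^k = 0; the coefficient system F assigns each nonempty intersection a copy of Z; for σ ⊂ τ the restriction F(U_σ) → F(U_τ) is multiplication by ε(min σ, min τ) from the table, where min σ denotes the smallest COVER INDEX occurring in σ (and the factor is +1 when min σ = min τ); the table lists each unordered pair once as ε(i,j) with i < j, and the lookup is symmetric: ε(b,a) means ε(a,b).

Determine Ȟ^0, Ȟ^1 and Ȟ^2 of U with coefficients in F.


nonempty overlaps:
  U12={w} U14={v,y} U15={s} U16={z} U23={x} U34={q} U56={p}
C dims 6,7; δ0: rk 5, SNF 1^5
degree 0: 6−5−0 = 1 → Ȟ^0 ≅ Z
degree 1: 7−0−5 = 2 → Ȟ^1 ≅ Z^2
degree 2: 0−0−0 = 0 → Ȟ^2 ≅ 0

Ȟ^0 ≅ Z, Ȟ^1 ≅ Z^2 and Ȟ^2 ≅ 0


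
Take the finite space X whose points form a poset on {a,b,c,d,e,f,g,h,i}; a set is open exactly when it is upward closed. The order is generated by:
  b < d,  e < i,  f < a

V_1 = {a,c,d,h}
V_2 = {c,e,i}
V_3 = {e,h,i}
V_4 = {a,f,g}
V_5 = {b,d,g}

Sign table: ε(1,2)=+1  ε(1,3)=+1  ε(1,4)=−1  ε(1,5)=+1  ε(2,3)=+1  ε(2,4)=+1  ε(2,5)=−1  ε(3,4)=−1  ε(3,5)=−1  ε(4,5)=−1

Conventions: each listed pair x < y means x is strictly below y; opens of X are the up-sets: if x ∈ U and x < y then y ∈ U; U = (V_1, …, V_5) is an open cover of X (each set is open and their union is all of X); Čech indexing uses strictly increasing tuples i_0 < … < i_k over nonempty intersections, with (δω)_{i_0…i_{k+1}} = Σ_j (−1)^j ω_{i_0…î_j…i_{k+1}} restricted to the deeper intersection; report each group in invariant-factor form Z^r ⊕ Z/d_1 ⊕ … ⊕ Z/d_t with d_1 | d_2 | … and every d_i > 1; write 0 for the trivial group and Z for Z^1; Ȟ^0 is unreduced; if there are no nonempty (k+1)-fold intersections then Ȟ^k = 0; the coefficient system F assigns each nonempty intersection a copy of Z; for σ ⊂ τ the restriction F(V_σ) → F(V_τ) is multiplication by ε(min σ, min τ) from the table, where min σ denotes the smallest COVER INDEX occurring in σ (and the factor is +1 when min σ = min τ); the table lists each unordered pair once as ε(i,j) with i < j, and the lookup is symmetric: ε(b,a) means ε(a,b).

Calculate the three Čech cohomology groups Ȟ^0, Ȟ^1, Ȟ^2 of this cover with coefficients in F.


nerve simplices:
  V12={c} V13={h} V14={a} V15={d} V23={e,i} V45={g}
C dims 5,6; δ0: rk 4, SNF 1^4
degree 0: 5−4−0 = 1 → Ȟ^0 ≅ Z
degree 1: 6−0−4 = 2 → Ȟ^1 ≅ Z^2
degree 2: 0−0−0 = 0 → Ȟ^2 ≅ 0

Ȟ^0 = Z, Ȟ^1 = Z^2, Ȟ^2 = 0


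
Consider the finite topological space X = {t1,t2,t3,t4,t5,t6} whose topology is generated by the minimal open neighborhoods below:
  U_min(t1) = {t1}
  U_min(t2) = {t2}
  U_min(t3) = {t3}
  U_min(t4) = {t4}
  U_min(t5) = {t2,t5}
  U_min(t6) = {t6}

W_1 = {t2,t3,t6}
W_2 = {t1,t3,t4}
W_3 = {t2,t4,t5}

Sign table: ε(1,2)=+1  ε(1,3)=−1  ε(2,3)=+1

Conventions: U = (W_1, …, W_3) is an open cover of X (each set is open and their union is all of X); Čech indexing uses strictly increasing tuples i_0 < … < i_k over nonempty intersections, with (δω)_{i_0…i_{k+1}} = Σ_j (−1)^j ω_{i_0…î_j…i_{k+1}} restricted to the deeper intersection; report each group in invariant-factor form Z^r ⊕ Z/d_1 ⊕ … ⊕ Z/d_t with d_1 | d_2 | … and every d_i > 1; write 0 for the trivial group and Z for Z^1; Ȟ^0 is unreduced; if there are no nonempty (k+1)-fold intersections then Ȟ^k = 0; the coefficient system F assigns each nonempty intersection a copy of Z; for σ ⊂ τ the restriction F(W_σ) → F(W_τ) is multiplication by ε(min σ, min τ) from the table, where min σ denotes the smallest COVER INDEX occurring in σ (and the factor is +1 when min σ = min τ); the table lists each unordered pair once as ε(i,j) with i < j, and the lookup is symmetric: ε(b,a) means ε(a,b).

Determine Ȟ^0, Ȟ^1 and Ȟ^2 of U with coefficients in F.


Ȟ^0 ≅ 0, Ȟ^1 ≅ Z/2 and Ȟ^2 ≅ 0

intersection data:
  W12={t3} W13={t2} W23={t4}
C dims 3,3; δ0: rk 3, SNF 1^2·2
Ȟ^0 = (3 − 3) − 0 = 0, so Ȟ^0 ≅ 0
Ȟ^1 = (3 − 0) − 3 = 0 plus torsion [2], so Ȟ^1 ≅ Z/2
Ȟ^2 = (0 − 0) − 0 = 0, so Ȟ^2 ≅ 0


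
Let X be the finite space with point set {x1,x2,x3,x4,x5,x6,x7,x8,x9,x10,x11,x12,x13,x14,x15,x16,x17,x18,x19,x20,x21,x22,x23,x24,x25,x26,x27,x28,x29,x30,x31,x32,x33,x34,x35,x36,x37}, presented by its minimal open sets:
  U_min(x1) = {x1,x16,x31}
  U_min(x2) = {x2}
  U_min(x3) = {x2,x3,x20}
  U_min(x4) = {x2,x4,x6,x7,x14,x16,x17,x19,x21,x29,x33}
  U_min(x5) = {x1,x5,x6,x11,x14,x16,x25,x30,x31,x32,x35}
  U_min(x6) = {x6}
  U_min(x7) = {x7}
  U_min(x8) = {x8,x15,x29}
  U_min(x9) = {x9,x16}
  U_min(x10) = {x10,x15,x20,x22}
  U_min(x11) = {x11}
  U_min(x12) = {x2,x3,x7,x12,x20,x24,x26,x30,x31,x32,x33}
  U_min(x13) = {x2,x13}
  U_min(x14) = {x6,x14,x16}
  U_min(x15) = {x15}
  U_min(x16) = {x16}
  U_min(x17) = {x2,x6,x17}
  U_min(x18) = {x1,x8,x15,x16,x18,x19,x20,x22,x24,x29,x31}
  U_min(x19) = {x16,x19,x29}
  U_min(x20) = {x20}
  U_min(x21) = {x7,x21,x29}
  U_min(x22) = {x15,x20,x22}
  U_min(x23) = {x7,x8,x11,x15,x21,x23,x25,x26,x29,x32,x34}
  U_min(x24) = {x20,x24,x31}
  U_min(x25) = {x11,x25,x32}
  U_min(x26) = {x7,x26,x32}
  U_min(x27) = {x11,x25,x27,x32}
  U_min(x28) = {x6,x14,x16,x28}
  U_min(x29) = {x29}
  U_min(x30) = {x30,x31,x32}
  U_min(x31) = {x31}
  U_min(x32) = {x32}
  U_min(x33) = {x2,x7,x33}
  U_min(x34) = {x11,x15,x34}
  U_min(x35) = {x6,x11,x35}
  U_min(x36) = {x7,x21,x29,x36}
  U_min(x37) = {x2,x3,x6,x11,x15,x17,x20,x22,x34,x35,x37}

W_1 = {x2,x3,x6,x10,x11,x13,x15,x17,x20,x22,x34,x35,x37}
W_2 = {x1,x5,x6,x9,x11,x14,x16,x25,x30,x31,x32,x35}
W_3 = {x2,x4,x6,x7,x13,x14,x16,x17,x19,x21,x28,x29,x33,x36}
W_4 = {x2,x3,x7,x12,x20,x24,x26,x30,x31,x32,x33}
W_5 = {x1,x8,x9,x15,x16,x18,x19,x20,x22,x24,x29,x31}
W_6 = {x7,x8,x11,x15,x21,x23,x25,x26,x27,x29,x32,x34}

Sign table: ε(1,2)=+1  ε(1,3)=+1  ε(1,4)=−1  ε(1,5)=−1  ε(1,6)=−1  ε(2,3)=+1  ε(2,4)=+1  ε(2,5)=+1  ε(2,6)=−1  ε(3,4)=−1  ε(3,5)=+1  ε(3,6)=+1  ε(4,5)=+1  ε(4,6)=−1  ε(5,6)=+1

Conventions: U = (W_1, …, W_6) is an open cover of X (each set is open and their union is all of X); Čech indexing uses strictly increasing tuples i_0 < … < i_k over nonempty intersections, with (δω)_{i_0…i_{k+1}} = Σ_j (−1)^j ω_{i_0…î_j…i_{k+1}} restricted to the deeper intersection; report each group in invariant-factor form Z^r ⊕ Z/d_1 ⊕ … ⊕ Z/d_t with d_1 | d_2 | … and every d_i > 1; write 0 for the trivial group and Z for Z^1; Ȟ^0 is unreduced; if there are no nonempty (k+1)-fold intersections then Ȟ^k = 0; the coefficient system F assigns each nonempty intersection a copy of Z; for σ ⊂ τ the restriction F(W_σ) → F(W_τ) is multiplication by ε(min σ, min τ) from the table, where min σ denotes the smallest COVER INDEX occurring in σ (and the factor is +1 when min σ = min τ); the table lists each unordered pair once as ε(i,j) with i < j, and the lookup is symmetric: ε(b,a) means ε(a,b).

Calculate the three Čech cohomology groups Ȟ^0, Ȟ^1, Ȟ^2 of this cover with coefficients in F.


Ȟ^0(U;F) ≅ 0; Ȟ^1(U;F) ≅ Z/2; Ȟ^2(U;F) ≅ Z

nonempty overlaps:
  W12={x6,x11,x35} W13={x2,x6,x13,x17} W14={x2,x3,x20} W15={x15,x20,x22} W16={x11,x15,x34} W23={x6,x14,x16} W24={x30,x31,x32} W25={x1,x9,x16,x31} W26={x11,x25,x32} W34={x2,x7,x33} W35={x16,x19,x29} W36={x7,x21,x29} W45={x20,x24,x31} W46={x7,x26,x32} W56={x8,x15,x29}
  W123={x6} W126={x11} W134={x2} W145={x20} W156={x15} W235={x16} W245={x31} W246={x32} W346={x7} W356={x29}
C dims 6,15,10; δ0: rk 6, SNF 1^5·2; δ1: rk 9, SNF 1^9
degree 0: 6−6−0 = 0 → Ȟ^0 ≅ 0
degree 1: 15−9−6 = 0 plus torsion [2] → Ȟ^1 ≅ Z/2
degree 2: 10−0−9 = 1 → Ȟ^2 ≅ Z
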